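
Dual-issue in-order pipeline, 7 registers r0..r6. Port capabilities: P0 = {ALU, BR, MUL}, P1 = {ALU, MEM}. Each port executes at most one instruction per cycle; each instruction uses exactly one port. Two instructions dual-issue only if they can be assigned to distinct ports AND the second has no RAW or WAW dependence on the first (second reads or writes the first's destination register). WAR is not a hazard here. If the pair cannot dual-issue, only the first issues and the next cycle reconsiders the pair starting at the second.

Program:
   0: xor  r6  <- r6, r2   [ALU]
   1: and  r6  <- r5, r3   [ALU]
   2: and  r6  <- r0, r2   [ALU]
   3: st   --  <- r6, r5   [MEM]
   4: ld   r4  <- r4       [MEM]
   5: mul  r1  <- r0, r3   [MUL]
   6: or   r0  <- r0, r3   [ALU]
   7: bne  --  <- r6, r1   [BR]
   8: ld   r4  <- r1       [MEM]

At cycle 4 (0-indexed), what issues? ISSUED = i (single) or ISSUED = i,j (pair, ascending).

ISSUED = 4,5

#0 head=0: xor.ALU i0 WAW r6
#1 head=1: and.ALU i1 WAW r6
#2 head=2: and.ALU i2 RAW r6
#3 head=3: st.MEM i3 no-port MEM/MEM
#4 head=4: ld.MEM mul.MUL i4,i5 2-wide
#5 head=6: or.ALU bne.BR i6,i7 2-wide
#6 head=8: ld.MEM i8 tail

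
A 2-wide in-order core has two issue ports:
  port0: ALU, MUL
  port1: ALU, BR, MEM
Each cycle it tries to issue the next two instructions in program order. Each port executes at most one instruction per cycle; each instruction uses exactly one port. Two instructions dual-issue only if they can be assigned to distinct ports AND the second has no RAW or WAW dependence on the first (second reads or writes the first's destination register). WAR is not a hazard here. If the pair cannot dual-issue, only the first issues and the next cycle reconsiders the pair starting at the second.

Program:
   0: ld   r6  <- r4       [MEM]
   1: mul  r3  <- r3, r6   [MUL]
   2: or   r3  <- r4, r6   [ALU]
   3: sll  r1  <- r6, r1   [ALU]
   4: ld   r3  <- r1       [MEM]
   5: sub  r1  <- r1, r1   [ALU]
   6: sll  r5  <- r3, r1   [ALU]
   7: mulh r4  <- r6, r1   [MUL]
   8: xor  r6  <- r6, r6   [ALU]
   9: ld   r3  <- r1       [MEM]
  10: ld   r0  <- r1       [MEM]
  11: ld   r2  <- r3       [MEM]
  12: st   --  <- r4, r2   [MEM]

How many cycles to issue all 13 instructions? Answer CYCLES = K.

CYCLES = 9

t=0 i0:ld ; RAW r6
t=1 i1:mul ; WAW r3
t=2 i2+i3:or;sll ; dual
t=3 i4+i5:ld;sub ; dual
t=4 i6+i7:sll;mulh ; dual
t=5 i8+i9:xor;ld ; dual
t=6 i10:ld ; no-port MEM/MEM
t=7 i11:ld ; no-port MEM/MEM
t=8 i12:st ; tail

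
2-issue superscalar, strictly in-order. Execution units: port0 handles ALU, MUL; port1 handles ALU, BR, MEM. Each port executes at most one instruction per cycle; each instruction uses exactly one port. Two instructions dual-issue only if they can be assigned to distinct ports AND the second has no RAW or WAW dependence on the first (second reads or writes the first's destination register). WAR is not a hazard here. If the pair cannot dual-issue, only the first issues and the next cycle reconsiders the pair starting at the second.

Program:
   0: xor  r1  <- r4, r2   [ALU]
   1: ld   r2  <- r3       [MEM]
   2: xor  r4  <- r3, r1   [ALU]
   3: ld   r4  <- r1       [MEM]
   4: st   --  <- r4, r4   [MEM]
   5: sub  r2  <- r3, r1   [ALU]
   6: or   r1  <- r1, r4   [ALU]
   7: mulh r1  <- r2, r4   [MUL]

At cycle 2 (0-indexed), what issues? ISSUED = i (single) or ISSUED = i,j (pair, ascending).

#0 head=0: xor+ld i0/i1 pair
#1 head=2: xor i2 WAW r4
#2 head=3: ld i3 no-port MEM/MEM
#3 head=4: st+sub i4/i5 pair
#4 head=6: or i6 WAW r1
#5 head=7: mulh i7 tail

ISSUED = 3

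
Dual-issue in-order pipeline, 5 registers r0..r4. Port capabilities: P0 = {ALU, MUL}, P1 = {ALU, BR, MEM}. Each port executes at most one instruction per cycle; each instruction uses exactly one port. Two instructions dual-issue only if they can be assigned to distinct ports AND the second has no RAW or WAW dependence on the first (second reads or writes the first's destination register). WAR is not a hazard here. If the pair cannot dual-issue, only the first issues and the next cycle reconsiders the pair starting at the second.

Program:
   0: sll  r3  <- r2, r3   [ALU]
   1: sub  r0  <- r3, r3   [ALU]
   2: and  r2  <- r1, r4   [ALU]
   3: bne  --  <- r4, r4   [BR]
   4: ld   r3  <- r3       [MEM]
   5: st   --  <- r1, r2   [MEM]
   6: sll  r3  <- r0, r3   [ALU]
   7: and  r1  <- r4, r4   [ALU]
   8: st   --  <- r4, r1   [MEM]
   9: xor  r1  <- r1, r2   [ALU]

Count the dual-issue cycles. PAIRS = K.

c0: i0 sll  RAW r3
c1: i1+i2 sub+and  dual
c2: i3 bne  no-port BR/MEM
c3: i4 ld  no-port MEM/MEM
c4: i5+i6 st+sll  dual
c5: i7 and  RAW r1
c6: i8+i9 st+xor  dual

PAIRS = 3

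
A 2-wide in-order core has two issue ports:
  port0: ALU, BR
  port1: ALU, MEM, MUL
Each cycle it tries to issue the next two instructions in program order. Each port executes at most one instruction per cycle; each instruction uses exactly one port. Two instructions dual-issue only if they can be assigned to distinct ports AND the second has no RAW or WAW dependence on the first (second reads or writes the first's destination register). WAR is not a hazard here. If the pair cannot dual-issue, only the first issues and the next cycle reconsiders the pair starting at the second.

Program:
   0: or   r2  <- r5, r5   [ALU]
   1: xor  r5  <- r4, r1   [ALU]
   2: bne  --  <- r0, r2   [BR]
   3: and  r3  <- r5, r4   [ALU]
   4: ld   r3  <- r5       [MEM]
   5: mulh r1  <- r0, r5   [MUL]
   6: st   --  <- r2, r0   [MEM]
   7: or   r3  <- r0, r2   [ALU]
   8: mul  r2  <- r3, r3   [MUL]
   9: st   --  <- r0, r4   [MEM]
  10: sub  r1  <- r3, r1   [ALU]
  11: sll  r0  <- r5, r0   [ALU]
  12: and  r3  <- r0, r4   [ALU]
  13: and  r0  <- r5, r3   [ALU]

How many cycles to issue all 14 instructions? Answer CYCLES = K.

c0: i0&i1 or/xor  2-wide
c1: i2&i3 bne/and  2-wide
c2: i4 ld  no-port MEM/MUL
c3: i5 mulh  no-port MUL/MEM
c4: i6&i7 st/or  2-wide
c5: i8 mul  no-port MUL/MEM
c6: i9&i10 st/sub  2-wide
c7: i11 sll  RAW r0
c8: i12 and  RAW r3
c9: i13 and  tail

CYCLES = 10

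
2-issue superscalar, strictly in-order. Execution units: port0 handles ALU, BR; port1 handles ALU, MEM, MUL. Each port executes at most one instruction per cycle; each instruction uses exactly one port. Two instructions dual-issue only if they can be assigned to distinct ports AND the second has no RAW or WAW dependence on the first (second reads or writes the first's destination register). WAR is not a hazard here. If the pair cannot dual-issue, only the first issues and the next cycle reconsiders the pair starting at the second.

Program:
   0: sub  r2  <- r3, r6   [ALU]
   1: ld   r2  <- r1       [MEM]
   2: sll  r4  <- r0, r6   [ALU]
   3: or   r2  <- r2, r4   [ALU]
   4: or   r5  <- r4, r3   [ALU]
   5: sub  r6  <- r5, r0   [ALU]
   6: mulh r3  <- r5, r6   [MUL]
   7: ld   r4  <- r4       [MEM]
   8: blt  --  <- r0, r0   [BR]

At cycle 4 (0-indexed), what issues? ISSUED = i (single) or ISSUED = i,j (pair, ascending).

0. sub.ALU @i0  | WAW r2
1. ld.MEM+sll.ALU @i1+i2  | 2-wide
2. or.ALU+or.ALU @i3+i4  | 2-wide
3. sub.ALU @i5  | RAW r6
4. mulh.MUL @i6  | no-port MUL/MEM
5. ld.MEM+blt.BR @i7+i8  | 2-wide

ISSUED = 6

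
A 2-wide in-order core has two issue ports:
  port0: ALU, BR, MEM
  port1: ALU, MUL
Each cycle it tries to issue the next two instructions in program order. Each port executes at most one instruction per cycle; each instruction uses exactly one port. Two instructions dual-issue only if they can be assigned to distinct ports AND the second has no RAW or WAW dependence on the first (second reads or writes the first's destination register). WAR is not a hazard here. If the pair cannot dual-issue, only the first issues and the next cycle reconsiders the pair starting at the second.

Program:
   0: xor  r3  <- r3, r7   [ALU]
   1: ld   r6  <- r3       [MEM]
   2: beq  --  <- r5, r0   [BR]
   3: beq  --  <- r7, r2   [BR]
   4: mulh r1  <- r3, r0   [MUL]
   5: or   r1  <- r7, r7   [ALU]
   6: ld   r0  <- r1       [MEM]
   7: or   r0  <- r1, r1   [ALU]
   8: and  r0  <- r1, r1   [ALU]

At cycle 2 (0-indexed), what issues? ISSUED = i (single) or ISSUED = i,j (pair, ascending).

ISSUED = 2

0. xor @i0  | RAW r3
1. ld @i1  | no-port MEM/BR
2. beq @i2  | no-port BR/BR
3. beq/mulh @i3&i4  | pair
4. or @i5  | RAW r1
5. ld @i6  | WAW r0
6. or @i7  | WAW r0
7. and @i8  | tail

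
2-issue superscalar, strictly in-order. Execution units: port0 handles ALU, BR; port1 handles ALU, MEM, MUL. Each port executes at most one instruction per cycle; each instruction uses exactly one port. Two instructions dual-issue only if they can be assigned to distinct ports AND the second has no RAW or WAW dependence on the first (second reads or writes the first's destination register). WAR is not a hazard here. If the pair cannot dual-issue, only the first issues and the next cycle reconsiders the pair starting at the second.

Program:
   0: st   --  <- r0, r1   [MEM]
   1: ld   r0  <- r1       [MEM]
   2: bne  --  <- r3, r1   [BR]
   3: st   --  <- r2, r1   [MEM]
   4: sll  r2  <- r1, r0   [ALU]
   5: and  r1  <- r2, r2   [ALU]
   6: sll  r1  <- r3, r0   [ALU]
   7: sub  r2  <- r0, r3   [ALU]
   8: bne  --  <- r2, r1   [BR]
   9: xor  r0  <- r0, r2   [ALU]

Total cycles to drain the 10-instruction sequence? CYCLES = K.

[0] i0  st.MEM  -- no-port MEM/MEM
[1] i1+i2  ld.MEM;bne.BR  -- 2-wide
[2] i3+i4  st.MEM;sll.ALU  -- 2-wide
[3] i5  and.ALU  -- WAW r1
[4] i6+i7  sll.ALU;sub.ALU  -- 2-wide
[5] i8+i9  bne.BR;xor.ALU  -- 2-wide

CYCLES = 6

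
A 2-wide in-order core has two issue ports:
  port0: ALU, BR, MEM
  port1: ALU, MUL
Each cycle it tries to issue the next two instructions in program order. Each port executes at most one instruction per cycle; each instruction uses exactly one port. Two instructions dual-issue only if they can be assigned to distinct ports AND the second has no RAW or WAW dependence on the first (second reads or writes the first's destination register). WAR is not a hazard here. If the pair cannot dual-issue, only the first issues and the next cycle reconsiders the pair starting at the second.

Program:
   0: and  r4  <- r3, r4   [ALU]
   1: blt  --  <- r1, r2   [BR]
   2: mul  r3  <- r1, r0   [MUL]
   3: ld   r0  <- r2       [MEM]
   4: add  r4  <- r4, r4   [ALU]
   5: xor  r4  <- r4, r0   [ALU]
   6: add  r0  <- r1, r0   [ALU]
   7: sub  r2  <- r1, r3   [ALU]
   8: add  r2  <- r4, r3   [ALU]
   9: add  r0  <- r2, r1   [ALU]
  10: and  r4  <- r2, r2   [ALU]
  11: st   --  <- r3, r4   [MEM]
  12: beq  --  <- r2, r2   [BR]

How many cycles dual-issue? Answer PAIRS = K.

c0: i0,i1 and.ALU/blt.BR  dual
c1: i2,i3 mul.MUL/ld.MEM  dual
c2: i4 add.ALU  RAW+WAW r4
c3: i5,i6 xor.ALU/add.ALU  dual
c4: i7 sub.ALU  WAW r2
c5: i8 add.ALU  RAW r2
c6: i9,i10 add.ALU/and.ALU  dual
c7: i11 st.MEM  no-port MEM/BR
c8: i12 beq.BR  tail

PAIRS = 4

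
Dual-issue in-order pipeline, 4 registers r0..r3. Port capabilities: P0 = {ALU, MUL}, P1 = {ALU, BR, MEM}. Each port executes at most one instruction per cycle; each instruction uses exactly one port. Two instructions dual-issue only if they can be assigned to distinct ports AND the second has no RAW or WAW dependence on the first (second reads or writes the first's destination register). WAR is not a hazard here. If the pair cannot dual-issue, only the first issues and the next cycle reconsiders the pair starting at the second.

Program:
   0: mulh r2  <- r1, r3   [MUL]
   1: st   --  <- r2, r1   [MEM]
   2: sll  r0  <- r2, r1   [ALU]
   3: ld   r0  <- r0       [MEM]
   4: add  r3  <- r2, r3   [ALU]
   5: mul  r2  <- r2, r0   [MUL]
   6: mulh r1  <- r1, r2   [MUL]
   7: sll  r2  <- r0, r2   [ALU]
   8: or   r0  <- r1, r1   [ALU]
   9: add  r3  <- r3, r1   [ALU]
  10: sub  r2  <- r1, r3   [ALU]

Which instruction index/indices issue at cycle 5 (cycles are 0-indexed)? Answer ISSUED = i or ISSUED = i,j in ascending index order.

c0: i0 mulh  RAW r2
c1: i1+i2 st;sll  pair
c2: i3+i4 ld;add  pair
c3: i5 mul  no-port MUL/MUL
c4: i6+i7 mulh;sll  pair
c5: i8+i9 or;add  pair
c6: i10 sub  tail

ISSUED = 8,9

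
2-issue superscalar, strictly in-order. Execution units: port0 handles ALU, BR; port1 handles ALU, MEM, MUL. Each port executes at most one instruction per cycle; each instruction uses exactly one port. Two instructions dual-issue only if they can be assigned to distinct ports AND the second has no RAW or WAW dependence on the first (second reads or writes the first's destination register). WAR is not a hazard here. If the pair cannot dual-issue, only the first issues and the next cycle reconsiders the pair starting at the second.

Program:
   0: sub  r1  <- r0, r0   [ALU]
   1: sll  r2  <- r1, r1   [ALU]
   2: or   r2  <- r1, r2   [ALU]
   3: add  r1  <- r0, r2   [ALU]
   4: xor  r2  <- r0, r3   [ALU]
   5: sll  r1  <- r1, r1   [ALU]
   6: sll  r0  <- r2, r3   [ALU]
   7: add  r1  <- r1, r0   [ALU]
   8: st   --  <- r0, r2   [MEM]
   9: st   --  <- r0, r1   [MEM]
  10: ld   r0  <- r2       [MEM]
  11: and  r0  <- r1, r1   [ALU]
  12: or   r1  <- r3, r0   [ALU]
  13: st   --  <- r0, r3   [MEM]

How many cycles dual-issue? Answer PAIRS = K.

0. sub.ALU @i0  | RAW r1
1. sll.ALU @i1  | RAW+WAW r2
2. or.ALU @i2  | RAW r2
3. add.ALU;xor.ALU @i3&i4  | 2-wide
4. sll.ALU;sll.ALU @i5&i6  | 2-wide
5. add.ALU;st.MEM @i7&i8  | 2-wide
6. st.MEM @i9  | no-port MEM/MEM
7. ld.MEM @i10  | WAW r0
8. and.ALU @i11  | RAW r0
9. or.ALU;st.MEM @i12&i13  | 2-wide

PAIRS = 4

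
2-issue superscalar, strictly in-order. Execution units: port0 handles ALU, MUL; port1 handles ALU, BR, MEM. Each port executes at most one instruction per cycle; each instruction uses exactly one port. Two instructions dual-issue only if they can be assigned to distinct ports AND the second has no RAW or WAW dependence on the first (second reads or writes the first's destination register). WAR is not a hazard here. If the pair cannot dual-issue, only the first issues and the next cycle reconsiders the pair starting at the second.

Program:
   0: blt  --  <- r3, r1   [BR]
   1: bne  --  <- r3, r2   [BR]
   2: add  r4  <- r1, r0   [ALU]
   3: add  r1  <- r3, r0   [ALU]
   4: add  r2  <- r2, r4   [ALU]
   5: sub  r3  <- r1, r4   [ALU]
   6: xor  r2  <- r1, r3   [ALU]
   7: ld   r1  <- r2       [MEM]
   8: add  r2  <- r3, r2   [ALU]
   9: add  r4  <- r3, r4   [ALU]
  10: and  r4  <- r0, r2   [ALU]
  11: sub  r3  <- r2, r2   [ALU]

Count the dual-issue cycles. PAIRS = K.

#0 head=0: blt.BR i0 no-port BR/BR
#1 head=1: bne.BR/add.ALU i1,i2 dual
#2 head=3: add.ALU/add.ALU i3,i4 dual
#3 head=5: sub.ALU i5 RAW r3
#4 head=6: xor.ALU i6 RAW r2
#5 head=7: ld.MEM/add.ALU i7,i8 dual
#6 head=9: add.ALU i9 WAW r4
#7 head=10: and.ALU/sub.ALU i10,i11 dual

PAIRS = 4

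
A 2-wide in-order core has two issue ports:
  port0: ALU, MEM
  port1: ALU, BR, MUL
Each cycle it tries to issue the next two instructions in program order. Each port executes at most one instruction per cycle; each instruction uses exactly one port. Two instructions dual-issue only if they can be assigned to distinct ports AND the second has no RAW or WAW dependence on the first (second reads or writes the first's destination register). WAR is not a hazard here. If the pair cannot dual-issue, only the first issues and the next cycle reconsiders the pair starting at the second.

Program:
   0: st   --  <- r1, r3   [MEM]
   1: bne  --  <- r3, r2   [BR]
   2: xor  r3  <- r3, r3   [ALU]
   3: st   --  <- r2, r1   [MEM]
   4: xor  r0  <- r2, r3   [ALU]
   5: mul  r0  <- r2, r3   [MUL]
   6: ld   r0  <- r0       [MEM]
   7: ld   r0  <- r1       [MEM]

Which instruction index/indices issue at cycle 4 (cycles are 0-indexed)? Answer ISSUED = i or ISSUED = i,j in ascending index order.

[0] i0,i1  st.MEM/bne.BR  -- 2-wide
[1] i2,i3  xor.ALU/st.MEM  -- 2-wide
[2] i4  xor.ALU  -- WAW r0
[3] i5  mul.MUL  -- RAW+WAW r0
[4] i6  ld.MEM  -- no-port MEM/MEM
[5] i7  ld.MEM  -- tail

ISSUED = 6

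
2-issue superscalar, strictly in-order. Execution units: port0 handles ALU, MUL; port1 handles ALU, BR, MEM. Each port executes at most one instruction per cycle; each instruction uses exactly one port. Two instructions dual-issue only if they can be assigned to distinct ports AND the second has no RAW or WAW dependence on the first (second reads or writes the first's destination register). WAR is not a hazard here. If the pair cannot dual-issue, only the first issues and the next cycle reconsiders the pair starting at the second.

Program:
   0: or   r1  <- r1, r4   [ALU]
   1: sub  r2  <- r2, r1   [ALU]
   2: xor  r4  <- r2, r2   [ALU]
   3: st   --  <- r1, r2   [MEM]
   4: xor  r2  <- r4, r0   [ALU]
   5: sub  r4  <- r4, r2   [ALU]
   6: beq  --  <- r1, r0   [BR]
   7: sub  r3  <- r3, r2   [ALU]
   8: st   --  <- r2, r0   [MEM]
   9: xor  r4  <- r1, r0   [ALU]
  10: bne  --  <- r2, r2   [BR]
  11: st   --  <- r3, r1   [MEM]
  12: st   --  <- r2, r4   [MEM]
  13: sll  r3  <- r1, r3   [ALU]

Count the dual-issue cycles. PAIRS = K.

c0: i0 or  RAW r1
c1: i1 sub  RAW r2
c2: i2/i3 xor/st  2-wide
c3: i4 xor  RAW r2
c4: i5/i6 sub/beq  2-wide
c5: i7/i8 sub/st  2-wide
c6: i9/i10 xor/bne  2-wide
c7: i11 st  no-port MEM/MEM
c8: i12/i13 st/sll  2-wide

PAIRS = 5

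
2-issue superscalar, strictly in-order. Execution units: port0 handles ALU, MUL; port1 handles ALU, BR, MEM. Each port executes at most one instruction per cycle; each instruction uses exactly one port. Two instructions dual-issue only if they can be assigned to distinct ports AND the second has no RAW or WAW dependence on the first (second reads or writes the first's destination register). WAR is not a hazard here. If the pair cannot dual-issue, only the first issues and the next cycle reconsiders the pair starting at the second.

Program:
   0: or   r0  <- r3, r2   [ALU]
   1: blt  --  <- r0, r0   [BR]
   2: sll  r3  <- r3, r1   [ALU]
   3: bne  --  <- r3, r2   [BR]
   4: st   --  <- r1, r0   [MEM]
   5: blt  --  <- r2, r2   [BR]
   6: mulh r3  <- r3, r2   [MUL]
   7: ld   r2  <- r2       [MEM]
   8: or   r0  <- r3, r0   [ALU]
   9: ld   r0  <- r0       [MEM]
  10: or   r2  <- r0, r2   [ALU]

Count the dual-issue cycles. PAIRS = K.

0. or.ALU @i0  | RAW r0
1. blt.BR sll.ALU @i1&i2  | dual
2. bne.BR @i3  | no-port BR/MEM
3. st.MEM @i4  | no-port MEM/BR
4. blt.BR mulh.MUL @i5&i6  | dual
5. ld.MEM or.ALU @i7&i8  | dual
6. ld.MEM @i9  | RAW r0
7. or.ALU @i10  | tail

PAIRS = 3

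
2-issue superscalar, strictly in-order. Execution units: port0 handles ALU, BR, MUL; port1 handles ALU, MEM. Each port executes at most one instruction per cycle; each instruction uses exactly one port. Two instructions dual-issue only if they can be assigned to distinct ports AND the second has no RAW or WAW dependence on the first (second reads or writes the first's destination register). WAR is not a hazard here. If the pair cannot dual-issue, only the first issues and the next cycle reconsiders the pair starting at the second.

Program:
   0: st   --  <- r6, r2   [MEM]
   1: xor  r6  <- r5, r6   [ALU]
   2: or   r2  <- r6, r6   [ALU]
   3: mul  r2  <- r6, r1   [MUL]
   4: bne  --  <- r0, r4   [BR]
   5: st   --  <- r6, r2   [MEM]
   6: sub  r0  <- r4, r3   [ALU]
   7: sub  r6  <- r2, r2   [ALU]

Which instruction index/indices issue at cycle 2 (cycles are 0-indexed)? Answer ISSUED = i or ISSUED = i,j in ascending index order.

ISSUED = 3

t=0 i0&i1:st.MEM+xor.ALU ; 2-wide
t=1 i2:or.ALU ; WAW r2
t=2 i3:mul.MUL ; no-port MUL/BR
t=3 i4&i5:bne.BR+st.MEM ; 2-wide
t=4 i6&i7:sub.ALU+sub.ALU ; 2-wide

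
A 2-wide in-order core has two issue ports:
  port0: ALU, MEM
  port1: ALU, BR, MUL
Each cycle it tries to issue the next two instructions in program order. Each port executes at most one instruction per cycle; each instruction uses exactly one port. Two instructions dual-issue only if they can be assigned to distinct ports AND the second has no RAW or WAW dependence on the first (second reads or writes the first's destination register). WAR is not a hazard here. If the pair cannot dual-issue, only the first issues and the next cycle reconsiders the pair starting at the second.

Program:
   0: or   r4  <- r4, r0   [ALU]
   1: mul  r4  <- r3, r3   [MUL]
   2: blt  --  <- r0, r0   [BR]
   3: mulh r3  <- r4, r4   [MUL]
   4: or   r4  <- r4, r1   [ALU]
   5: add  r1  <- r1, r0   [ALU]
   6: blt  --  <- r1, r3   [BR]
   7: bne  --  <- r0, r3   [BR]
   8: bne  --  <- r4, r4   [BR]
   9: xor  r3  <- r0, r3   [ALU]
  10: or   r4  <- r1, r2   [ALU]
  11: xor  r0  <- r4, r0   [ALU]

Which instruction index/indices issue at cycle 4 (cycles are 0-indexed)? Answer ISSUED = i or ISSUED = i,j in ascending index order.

ISSUED = 5

[0] i0  or.ALU  -- WAW r4
[1] i1  mul.MUL  -- no-port MUL/BR
[2] i2  blt.BR  -- no-port BR/MUL
[3] i3&i4  mulh.MUL or.ALU  -- pair
[4] i5  add.ALU  -- RAW r1
[5] i6  blt.BR  -- no-port BR/BR
[6] i7  bne.BR  -- no-port BR/BR
[7] i8&i9  bne.BR xor.ALU  -- pair
[8] i10  or.ALU  -- RAW r4
[9] i11  xor.ALU  -- tail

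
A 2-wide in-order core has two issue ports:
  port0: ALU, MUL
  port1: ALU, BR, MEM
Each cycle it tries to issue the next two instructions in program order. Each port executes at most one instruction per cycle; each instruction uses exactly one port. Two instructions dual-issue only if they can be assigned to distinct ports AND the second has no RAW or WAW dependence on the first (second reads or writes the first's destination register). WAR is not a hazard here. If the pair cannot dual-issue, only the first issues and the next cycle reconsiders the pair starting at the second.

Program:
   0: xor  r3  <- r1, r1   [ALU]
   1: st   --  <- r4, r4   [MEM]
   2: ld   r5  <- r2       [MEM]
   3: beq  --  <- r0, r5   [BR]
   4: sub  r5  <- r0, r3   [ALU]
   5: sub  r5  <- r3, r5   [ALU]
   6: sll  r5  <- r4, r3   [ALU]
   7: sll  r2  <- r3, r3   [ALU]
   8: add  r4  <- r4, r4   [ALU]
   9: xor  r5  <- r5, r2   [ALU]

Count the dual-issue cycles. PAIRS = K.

[0] i0+i1  xor st  -- pair
[1] i2  ld  -- no-port MEM/BR
[2] i3+i4  beq sub  -- pair
[3] i5  sub  -- WAW r5
[4] i6+i7  sll sll  -- pair
[5] i8+i9  add xor  -- pair

PAIRS = 4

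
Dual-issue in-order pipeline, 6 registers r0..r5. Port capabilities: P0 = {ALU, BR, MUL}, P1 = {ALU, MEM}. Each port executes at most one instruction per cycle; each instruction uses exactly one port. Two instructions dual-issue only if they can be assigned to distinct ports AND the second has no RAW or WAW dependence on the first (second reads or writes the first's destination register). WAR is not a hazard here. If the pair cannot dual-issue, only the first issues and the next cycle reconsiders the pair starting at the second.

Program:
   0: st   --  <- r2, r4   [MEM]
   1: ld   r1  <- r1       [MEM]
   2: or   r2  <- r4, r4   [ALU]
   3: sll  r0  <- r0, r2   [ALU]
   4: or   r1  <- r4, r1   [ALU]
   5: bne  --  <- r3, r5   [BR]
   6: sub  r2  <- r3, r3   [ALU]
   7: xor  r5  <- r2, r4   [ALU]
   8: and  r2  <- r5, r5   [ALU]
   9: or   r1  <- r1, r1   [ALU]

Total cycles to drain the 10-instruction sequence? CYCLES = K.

CYCLES = 6

c0: i0 st.MEM  no-port MEM/MEM
c1: i1,i2 ld.MEM or.ALU  dual
c2: i3,i4 sll.ALU or.ALU  dual
c3: i5,i6 bne.BR sub.ALU  dual
c4: i7 xor.ALU  RAW r5
c5: i8,i9 and.ALU or.ALU  dual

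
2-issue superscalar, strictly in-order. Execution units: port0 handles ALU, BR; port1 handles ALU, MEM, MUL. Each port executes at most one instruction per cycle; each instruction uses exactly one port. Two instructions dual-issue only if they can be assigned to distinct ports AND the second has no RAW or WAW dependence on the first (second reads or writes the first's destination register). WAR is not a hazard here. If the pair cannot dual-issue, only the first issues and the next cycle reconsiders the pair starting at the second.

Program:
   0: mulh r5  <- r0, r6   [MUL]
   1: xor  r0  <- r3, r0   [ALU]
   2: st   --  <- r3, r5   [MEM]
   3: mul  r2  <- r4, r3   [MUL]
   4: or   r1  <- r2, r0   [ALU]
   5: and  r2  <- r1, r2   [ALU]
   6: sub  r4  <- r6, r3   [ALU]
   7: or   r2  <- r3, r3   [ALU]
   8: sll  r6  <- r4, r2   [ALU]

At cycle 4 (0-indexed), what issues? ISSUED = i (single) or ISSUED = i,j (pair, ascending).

[0] i0+i1  mulh.MUL;xor.ALU  -- 2-wide
[1] i2  st.MEM  -- no-port MEM/MUL
[2] i3  mul.MUL  -- RAW r2
[3] i4  or.ALU  -- RAW r1
[4] i5+i6  and.ALU;sub.ALU  -- 2-wide
[5] i7  or.ALU  -- RAW r2
[6] i8  sll.ALU  -- tail

ISSUED = 5,6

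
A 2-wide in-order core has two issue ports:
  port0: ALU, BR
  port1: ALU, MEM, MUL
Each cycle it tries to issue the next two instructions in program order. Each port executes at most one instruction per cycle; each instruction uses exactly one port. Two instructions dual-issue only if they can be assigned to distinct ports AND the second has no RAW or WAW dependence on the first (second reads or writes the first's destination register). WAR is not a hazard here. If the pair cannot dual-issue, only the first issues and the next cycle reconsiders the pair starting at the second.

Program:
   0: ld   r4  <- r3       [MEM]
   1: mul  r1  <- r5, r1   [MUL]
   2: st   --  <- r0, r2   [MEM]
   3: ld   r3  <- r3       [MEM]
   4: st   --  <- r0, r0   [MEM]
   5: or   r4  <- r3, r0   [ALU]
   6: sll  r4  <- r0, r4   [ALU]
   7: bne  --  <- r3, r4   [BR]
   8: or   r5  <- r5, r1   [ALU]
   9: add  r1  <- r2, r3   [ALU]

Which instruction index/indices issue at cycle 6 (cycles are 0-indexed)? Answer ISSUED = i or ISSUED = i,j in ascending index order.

c0: i0 ld  no-port MEM/MUL
c1: i1 mul  no-port MUL/MEM
c2: i2 st  no-port MEM/MEM
c3: i3 ld  no-port MEM/MEM
c4: i4,i5 st;or  pair
c5: i6 sll  RAW r4
c6: i7,i8 bne;or  pair
c7: i9 add  tail

ISSUED = 7,8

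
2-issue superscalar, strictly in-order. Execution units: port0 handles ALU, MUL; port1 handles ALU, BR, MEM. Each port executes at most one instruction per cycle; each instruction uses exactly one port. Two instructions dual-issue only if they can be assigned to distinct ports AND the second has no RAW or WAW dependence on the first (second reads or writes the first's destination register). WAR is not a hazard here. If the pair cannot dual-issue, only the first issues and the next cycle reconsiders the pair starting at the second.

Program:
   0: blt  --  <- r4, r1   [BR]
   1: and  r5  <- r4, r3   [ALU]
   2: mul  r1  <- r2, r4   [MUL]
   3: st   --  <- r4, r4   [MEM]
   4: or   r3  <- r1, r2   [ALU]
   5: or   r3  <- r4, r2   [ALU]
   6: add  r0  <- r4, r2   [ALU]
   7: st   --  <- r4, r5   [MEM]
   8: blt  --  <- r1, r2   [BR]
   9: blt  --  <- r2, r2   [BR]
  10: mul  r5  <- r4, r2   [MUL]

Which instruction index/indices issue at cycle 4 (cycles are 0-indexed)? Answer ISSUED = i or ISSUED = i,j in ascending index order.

#0 head=0: blt+and i0+i1 2-wide
#1 head=2: mul+st i2+i3 2-wide
#2 head=4: or i4 WAW r3
#3 head=5: or+add i5+i6 2-wide
#4 head=7: st i7 no-port MEM/BR
#5 head=8: blt i8 no-port BR/BR
#6 head=9: blt+mul i9+i10 2-wide

ISSUED = 7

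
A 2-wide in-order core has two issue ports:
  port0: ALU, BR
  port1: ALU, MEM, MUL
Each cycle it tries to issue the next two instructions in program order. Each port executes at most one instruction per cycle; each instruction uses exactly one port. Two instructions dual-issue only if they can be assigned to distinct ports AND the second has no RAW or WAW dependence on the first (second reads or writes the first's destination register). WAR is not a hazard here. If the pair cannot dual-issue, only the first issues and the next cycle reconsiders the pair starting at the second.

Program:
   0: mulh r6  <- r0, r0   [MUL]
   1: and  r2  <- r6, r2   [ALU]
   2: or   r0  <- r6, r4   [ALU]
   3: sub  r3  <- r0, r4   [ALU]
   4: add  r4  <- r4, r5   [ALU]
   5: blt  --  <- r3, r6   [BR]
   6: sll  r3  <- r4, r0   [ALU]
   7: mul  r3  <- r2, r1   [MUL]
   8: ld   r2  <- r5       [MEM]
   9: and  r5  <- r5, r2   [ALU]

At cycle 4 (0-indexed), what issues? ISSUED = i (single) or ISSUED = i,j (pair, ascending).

#0 head=0: mulh.MUL i0 RAW r6
#1 head=1: and.ALU+or.ALU i1/i2 pair
#2 head=3: sub.ALU+add.ALU i3/i4 pair
#3 head=5: blt.BR+sll.ALU i5/i6 pair
#4 head=7: mul.MUL i7 no-port MUL/MEM
#5 head=8: ld.MEM i8 RAW r2
#6 head=9: and.ALU i9 tail

ISSUED = 7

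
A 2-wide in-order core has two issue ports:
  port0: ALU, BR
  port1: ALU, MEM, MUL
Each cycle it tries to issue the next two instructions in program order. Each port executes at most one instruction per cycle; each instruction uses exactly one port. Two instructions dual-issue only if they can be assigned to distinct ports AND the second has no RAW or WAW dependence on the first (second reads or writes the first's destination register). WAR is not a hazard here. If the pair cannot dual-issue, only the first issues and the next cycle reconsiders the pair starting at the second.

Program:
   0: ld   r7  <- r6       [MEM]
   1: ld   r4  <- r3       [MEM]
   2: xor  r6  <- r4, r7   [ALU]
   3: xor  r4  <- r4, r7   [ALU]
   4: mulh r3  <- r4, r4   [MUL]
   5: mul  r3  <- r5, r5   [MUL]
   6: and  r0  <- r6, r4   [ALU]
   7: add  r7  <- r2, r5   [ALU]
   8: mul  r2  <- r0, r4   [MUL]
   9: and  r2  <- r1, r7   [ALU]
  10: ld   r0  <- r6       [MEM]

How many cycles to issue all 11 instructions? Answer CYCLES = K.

c0: i0 ld  no-port MEM/MEM
c1: i1 ld  RAW r4
c2: i2,i3 xor;xor  dual
c3: i4 mulh  no-port MUL/MUL
c4: i5,i6 mul;and  dual
c5: i7,i8 add;mul  dual
c6: i9,i10 and;ld  dual

CYCLES = 7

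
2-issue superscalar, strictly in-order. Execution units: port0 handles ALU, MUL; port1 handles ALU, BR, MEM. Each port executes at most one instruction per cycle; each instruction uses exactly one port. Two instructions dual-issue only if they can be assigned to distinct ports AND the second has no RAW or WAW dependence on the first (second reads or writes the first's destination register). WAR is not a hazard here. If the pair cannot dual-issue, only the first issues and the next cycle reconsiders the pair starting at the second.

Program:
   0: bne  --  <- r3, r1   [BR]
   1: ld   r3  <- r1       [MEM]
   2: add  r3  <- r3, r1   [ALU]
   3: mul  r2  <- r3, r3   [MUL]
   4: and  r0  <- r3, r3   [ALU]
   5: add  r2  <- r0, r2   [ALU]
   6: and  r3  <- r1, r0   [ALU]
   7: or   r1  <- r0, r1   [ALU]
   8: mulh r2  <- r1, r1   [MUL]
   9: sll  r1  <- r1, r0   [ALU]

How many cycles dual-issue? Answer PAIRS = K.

PAIRS = 3

[0] i0  bne  -- no-port BR/MEM
[1] i1  ld  -- RAW+WAW r3
[2] i2  add  -- RAW r3
[3] i3,i4  mul+and  -- dual
[4] i5,i6  add+and  -- dual
[5] i7  or  -- RAW r1
[6] i8,i9  mulh+sll  -- dual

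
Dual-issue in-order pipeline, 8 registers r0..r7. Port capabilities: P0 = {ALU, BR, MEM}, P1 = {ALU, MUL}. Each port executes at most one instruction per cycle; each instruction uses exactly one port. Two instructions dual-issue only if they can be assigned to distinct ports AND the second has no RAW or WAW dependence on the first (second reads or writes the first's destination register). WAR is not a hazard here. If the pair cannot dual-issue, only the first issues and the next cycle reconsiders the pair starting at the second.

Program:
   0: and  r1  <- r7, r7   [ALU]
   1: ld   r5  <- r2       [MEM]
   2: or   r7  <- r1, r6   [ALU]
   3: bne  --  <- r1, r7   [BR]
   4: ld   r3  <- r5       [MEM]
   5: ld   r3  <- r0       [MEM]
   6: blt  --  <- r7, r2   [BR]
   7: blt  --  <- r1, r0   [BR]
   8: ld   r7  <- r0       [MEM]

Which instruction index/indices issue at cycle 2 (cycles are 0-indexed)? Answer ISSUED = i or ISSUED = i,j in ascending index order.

c0: i0/i1 and.ALU+ld.MEM  2-wide
c1: i2 or.ALU  RAW r7
c2: i3 bne.BR  no-port BR/MEM
c3: i4 ld.MEM  no-port MEM/MEM
c4: i5 ld.MEM  no-port MEM/BR
c5: i6 blt.BR  no-port BR/BR
c6: i7 blt.BR  no-port BR/MEM
c7: i8 ld.MEM  tail

ISSUED = 3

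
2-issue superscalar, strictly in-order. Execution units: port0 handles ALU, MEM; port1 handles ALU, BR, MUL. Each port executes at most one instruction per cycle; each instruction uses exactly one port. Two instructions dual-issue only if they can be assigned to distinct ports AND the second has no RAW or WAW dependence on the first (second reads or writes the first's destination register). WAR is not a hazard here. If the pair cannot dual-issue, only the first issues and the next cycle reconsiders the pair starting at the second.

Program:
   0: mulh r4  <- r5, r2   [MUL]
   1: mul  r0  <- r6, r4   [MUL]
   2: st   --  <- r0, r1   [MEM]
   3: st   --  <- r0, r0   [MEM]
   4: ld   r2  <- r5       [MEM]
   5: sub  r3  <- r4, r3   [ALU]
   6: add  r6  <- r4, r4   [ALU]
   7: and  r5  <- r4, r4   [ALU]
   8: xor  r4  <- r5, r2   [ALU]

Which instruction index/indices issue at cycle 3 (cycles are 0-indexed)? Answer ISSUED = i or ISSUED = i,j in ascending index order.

ISSUED = 3

#0 head=0: mulh.MUL i0 no-port MUL/MUL
#1 head=1: mul.MUL i1 RAW r0
#2 head=2: st.MEM i2 no-port MEM/MEM
#3 head=3: st.MEM i3 no-port MEM/MEM
#4 head=4: ld.MEM/sub.ALU i4&i5 pair
#5 head=6: add.ALU/and.ALU i6&i7 pair
#6 head=8: xor.ALU i8 tail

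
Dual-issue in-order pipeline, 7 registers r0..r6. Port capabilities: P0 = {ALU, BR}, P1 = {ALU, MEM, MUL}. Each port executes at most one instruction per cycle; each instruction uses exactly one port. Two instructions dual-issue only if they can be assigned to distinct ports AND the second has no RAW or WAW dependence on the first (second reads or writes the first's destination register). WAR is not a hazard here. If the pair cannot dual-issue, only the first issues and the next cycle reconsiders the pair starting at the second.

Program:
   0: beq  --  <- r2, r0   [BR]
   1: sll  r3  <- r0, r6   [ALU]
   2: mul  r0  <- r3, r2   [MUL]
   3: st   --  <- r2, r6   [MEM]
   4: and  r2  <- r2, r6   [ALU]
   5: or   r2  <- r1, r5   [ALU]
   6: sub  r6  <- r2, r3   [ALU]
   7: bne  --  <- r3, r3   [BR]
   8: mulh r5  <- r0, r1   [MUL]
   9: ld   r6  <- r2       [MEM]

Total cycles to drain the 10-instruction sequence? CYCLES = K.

  cy0 -> i0+i1 (beq/sll) dual
  cy1 -> i2 (mul) no-port MUL/MEM
  cy2 -> i3+i4 (st/and) dual
  cy3 -> i5 (or) RAW r2
  cy4 -> i6+i7 (sub/bne) dual
  cy5 -> i8 (mulh) no-port MUL/MEM
  cy6 -> i9 (ld) tail

CYCLES = 7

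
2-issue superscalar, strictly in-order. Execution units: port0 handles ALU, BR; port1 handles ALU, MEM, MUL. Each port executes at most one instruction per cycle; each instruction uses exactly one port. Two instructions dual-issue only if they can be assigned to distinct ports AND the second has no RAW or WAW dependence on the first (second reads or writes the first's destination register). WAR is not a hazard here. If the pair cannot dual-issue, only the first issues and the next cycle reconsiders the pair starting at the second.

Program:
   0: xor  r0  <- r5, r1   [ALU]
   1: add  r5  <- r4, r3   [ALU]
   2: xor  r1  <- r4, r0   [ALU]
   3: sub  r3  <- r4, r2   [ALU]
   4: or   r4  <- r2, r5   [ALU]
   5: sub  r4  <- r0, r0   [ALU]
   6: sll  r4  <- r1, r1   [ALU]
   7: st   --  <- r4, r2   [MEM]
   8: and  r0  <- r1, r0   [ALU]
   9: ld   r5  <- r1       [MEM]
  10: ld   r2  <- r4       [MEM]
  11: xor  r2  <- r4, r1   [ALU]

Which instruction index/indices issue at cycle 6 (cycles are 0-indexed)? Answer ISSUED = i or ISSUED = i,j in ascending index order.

[0] i0&i1  xor;add  -- pair
[1] i2&i3  xor;sub  -- pair
[2] i4  or  -- WAW r4
[3] i5  sub  -- WAW r4
[4] i6  sll  -- RAW r4
[5] i7&i8  st;and  -- pair
[6] i9  ld  -- no-port MEM/MEM
[7] i10  ld  -- WAW r2
[8] i11  xor  -- tail

ISSUED = 9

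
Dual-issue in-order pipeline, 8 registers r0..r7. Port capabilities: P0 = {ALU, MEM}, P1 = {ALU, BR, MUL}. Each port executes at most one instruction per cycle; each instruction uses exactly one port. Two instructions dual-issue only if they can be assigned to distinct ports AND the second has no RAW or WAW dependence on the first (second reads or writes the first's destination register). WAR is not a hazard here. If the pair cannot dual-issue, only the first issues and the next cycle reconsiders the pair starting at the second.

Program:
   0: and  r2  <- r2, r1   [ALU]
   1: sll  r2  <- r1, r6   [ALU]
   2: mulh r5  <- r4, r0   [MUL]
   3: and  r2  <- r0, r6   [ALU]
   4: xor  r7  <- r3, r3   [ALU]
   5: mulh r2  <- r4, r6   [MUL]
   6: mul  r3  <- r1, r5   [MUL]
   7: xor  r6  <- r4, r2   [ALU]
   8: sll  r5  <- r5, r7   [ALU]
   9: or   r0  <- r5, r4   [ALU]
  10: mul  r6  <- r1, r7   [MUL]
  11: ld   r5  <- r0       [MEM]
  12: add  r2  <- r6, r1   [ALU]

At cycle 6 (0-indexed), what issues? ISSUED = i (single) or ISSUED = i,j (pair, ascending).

[0] i0  and  -- WAW r2
[1] i1+i2  sll;mulh  -- pair
[2] i3+i4  and;xor  -- pair
[3] i5  mulh  -- no-port MUL/MUL
[4] i6+i7  mul;xor  -- pair
[5] i8  sll  -- RAW r5
[6] i9+i10  or;mul  -- pair
[7] i11+i12  ld;add  -- pair

ISSUED = 9,10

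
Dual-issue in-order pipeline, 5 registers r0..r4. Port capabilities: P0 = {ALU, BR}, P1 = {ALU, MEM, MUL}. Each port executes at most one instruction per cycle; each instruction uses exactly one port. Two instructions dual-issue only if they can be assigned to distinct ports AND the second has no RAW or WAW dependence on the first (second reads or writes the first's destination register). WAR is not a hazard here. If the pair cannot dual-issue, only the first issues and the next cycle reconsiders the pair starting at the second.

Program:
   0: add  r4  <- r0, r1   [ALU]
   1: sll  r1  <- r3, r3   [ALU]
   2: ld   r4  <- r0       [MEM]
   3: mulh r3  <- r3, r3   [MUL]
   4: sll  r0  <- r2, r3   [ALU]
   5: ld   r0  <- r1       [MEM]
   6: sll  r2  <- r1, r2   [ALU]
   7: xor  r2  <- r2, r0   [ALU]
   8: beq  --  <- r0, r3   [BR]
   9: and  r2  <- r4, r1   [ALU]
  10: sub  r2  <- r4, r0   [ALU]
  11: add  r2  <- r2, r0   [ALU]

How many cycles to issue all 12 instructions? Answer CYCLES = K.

#0 head=0: add.ALU;sll.ALU i0/i1 pair
#1 head=2: ld.MEM i2 no-port MEM/MUL
#2 head=3: mulh.MUL i3 RAW r3
#3 head=4: sll.ALU i4 WAW r0
#4 head=5: ld.MEM;sll.ALU i5/i6 pair
#5 head=7: xor.ALU;beq.BR i7/i8 pair
#6 head=9: and.ALU i9 WAW r2
#7 head=10: sub.ALU i10 RAW+WAW r2
#8 head=11: add.ALU i11 tail

CYCLES = 9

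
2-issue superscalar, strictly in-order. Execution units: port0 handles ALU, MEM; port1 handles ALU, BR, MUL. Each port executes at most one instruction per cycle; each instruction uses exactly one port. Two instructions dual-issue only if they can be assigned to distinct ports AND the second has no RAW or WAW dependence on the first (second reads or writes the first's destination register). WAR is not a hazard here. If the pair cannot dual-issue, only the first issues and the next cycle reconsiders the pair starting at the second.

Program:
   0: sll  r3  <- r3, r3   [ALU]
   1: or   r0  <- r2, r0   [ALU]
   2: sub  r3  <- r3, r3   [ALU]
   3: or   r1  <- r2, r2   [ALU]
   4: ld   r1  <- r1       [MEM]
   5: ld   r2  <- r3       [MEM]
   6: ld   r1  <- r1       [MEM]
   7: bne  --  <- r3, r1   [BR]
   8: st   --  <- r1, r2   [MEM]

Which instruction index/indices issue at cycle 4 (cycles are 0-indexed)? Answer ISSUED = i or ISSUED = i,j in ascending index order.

ISSUED = 6

t=0 i0/i1:sll.ALU;or.ALU ; dual
t=1 i2/i3:sub.ALU;or.ALU ; dual
t=2 i4:ld.MEM ; no-port MEM/MEM
t=3 i5:ld.MEM ; no-port MEM/MEM
t=4 i6:ld.MEM ; RAW r1
t=5 i7/i8:bne.BR;st.MEM ; dual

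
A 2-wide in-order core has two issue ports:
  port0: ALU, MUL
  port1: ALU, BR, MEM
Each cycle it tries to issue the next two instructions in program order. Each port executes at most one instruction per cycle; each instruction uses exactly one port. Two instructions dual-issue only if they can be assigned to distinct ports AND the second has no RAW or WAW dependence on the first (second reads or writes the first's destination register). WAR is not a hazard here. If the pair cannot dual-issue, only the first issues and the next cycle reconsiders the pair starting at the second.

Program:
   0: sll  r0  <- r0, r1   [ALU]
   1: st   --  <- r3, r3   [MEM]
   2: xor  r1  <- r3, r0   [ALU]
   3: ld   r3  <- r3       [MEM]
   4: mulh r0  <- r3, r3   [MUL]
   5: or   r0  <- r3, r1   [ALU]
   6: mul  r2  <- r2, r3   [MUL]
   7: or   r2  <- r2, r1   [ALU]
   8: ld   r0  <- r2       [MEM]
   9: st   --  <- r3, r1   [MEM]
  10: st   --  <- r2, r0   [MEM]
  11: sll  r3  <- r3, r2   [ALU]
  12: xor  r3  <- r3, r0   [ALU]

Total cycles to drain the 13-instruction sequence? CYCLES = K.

  cy0 -> i0+i1 (sll;st) dual
  cy1 -> i2+i3 (xor;ld) dual
  cy2 -> i4 (mulh) WAW r0
  cy3 -> i5+i6 (or;mul) dual
  cy4 -> i7 (or) RAW r2
  cy5 -> i8 (ld) no-port MEM/MEM
  cy6 -> i9 (st) no-port MEM/MEM
  cy7 -> i10+i11 (st;sll) dual
  cy8 -> i12 (xor) tail

CYCLES = 9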